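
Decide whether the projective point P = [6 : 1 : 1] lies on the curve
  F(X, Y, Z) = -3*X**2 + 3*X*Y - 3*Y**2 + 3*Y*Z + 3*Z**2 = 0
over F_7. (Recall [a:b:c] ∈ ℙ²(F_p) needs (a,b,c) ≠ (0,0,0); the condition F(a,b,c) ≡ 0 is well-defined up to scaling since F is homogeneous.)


F(6,1,1) ≡ 4 (mod 7); P is NOT on the curve.

Evaluate F(6, 1, 1) term-by-term (mod 7).
  -3*X**2 ↦ -3·36·1·1 = -108
  3*X*Y ↦ 3·6·1·1 = 18
  -3*Y**2 ↦ -3·1·1·1 = -3
  3*Y*Z ↦ 3·1·1·1 = 3
  3*Z**2 ↦ 3·1·1·1 = 3
Sum: F(6, 1, 1) = (-108) + (18) + (-3) + (3) + (3) = -87.
Reducing mod 7: -87 ≡ 4 (mod 7).
Since F(a, b, c) ≡ 4 ≠ 0 (mod 7), P does NOT lie on the curve.


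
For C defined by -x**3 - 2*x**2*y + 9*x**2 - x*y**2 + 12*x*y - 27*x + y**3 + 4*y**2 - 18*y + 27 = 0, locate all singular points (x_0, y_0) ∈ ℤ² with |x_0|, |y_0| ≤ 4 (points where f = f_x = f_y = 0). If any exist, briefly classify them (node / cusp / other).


Singular points: {(3, 0)}; classification: cusp.

Compute partial derivatives:
  f_x = -3*x**2 - 4*x*y + 18*x - y**2 + 12*y - 27.
  f_y = -2*x**2 - 2*x*y + 12*x + 3*y**2 + 8*y - 18.
Scan x_0 ∈ {−4, ..., 4}. For each x_0, f_y(x_0, y) is a polynomial in y; find its integer roots y ∈ {−4, ..., 4}, then test f_x and f at those candidates.
  x = -4: f_y(-4, y) = 3*y**2 + 16*y - 98; no integer root y with |y| ≤ 4.
  x = -3: f_y(-3, y) = 3*y**2 + 14*y - 72; no integer root y with |y| ≤ 4.
  x = -2: f_y(-2, y) = 3*y**2 + 12*y - 50; no integer root y with |y| ≤ 4.
  x = -1: f_y(-1, y) = 3*y**2 + 10*y - 32; vanishes at y ∈ {2}. (-1, 2): f_x = -20 ≠ 0.
  x = 0: f_y(0, y) = 3*y**2 + 8*y - 18; no integer root y with |y| ≤ 4.
  x = 1: f_y(1, y) = 3*y**2 + 6*y - 8; no integer root y with |y| ≤ 4.
  x = 2: f_y(2, y) = 3*y**2 + 4*y - 2; no integer root y with |y| ≤ 4.
  x = 3: f_y(3, y) = 3*y**2 + 2*y; vanishes at y ∈ {0}. (3, 0): f_x = 0, f = 0 — SINGULAR.
  x = 4: f_y(4, y) = 3*y**2 - 2; no integer root y with |y| ≤ 4.
Only singular point on the grid: (3, 0).
Classify: substitute x = 3 + u, y = 0 + v and expand: f = -u**3 - 2*u**2*v - u*v**2 + v**3 + v**2.
No constant or linear terms (consistent with a singular point). Quadratic part: v**2. Cubic part: -u**3 - 2*u**2*v - u*v**2 + v**3.
The quadratic part v**2 is a perfect square, so there is a single (double) tangent line v = 0, i.e. y = 0. Restricting the cubic part to that line (v = 0) leaves -u**3 ≠ 0, so f is not divisible by v and the branch is v² ≈ u**3 to lowest order — this is a cusp.
Classification: cusp.


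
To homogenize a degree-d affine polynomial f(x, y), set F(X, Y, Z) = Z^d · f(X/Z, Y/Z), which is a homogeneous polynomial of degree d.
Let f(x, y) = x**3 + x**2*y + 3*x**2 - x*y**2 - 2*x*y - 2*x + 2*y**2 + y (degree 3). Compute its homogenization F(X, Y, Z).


F(X, Y, Z) = X**3 + X**2*Y + 3*X**2*Z - X*Y**2 - 2*X*Y*Z - 2*X*Z**2 + 2*Y**2*Z + Y*Z**2

deg(f) = 3.
Substitute x = X/Z, y = Y/Z into f, then multiply by Z^3.
  monomial 1·x^3·y^0 ↦ 1·X^3·Y^0·Z^0.
  monomial 1·x^2·y^1 ↦ 1·X^2·Y^1·Z^0.
  monomial 3·x^2·y^0 ↦ 3·X^2·Y^0·Z^1.
  monomial -1·x^1·y^2 ↦ -1·X^1·Y^2·Z^0.
  monomial -2·x^1·y^1 ↦ -2·X^1·Y^1·Z^1.
  monomial -2·x^1·y^0 ↦ -2·X^1·Y^0·Z^2.
  monomial 2·x^0·y^2 ↦ 2·X^0·Y^2·Z^1.
  monomial 1·x^0·y^1 ↦ 1·X^0·Y^1·Z^2.
Collecting: F(X, Y, Z) = X**3 + X**2*Y + 3*X**2*Z - X*Y**2 - 2*X*Y*Z - 2*X*Z**2 + 2*Y**2*Z + Y*Z**2.


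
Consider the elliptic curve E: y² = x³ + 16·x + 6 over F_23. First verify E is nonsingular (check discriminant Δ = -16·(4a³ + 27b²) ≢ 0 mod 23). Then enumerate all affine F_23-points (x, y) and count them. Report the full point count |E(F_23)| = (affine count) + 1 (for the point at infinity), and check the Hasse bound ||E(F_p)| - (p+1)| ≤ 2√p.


Affine points = {(0, 11), (0, 12), (1, 0), (2, 0), (3, 9), (3, 14), (5, 2), (5, 21), (7, 1), (7, 22), (8, 5), (8, 18), (10, 4), (10, 19), (11, 8), (11, 15), (17, 4), (17, 19), (18, 10), (18, 13), (19, 4), (19, 19), (20, 0), (21, 9), (21, 14), (22, 9), (22, 14)}; affine count = 27; |E(F_23)| = 28.

Discriminant check: Δ ∝ 4a³ + 27b² = 4·16³ + 27·6² = 4·4096 + 27·36 ≡ 14 (mod 23). Nonzero ⇒ E is nonsingular.
For each x ∈ F_23, compute rhs = x³ + 16·x + 6 mod 23, then count y ∈ F_23 with y² ≡ rhs.
  x = 0: rhs = 6, matching y values: 11, 12 (2 points).
  x = 1: rhs = 0, matching y values: 0 (1 points).
  x = 2: rhs = 0, matching y values: 0 (1 points).
  x = 3: rhs = 12, matching y values: 9, 14 (2 points).
  x = 4: rhs = 19, matching y values: none (0 points).
  x = 5: rhs = 4, matching y values: 2, 21 (2 points).
  x = 6: rhs = 19, matching y values: none (0 points).
  x = 7: rhs = 1, matching y values: 1, 22 (2 points).
  x = 8: rhs = 2, matching y values: 5, 18 (2 points).
  x = 9: rhs = 5, matching y values: none (0 points).
  x = 10: rhs = 16, matching y values: 4, 19 (2 points).
  x = 11: rhs = 18, matching y values: 8, 15 (2 points).
  x = 12: rhs = 17, matching y values: none (0 points).
  x = 13: rhs = 19, matching y values: none (0 points).
  x = 14: rhs = 7, matching y values: none (0 points).
  x = 15: rhs = 10, matching y values: none (0 points).
  x = 16: rhs = 11, matching y values: none (0 points).
  x = 17: rhs = 16, matching y values: 4, 19 (2 points).
  x = 18: rhs = 8, matching y values: 10, 13 (2 points).
  x = 19: rhs = 16, matching y values: 4, 19 (2 points).
  x = 20: rhs = 0, matching y values: 0 (1 points).
  x = 21: rhs = 12, matching y values: 9, 14 (2 points).
  x = 22: rhs = 12, matching y values: 9, 14 (2 points).
Total affine count: 27.
Full point count |E(F_23)| = 27 + 1 = 28.
Hasse bound: |28 − (23+1)| = |4| = 4 ≤ 2√23 ≈ 9.5917 ✓.


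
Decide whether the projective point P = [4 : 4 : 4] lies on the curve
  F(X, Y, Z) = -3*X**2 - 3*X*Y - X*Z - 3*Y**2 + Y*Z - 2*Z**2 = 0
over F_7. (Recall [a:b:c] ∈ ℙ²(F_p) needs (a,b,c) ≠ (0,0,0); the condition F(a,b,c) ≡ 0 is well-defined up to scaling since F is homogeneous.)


F(4,4,4) ≡ 6 (mod 7); P is NOT on the curve.

Evaluate F(4, 4, 4) term-by-term (mod 7).
  -3*X**2 ↦ -3·16·1·1 = -48
  -3*X*Y ↦ -3·4·4·1 = -48
  -X*Z ↦ -1·4·1·4 = -16
  -3*Y**2 ↦ -3·1·16·1 = -48
  Y*Z ↦ 1·1·4·4 = 16
  -2*Z**2 ↦ -2·1·1·16 = -32
Sum: F(4, 4, 4) = (-48) + (-48) + (-16) + (-48) + (16) + (-32) = -176.
Reducing mod 7: -176 ≡ 6 (mod 7).
Since F(a, b, c) ≡ 6 ≠ 0 (mod 7), P does NOT lie on the curve.


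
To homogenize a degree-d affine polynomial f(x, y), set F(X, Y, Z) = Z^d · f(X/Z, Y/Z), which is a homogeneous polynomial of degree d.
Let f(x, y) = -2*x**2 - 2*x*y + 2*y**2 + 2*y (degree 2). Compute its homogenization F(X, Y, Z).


F(X, Y, Z) = -2*X**2 - 2*X*Y + 2*Y**2 + 2*Y*Z

deg(f) = 2.
Substitute x = X/Z, y = Y/Z into f, then multiply by Z^2.
  monomial -2·x^2·y^0 ↦ -2·X^2·Y^0·Z^0.
  monomial -2·x^1·y^1 ↦ -2·X^1·Y^1·Z^0.
  monomial 2·x^0·y^2 ↦ 2·X^0·Y^2·Z^0.
  monomial 2·x^0·y^1 ↦ 2·X^0·Y^1·Z^1.
Collecting: F(X, Y, Z) = -2*X**2 - 2*X*Y + 2*Y**2 + 2*Y*Z.


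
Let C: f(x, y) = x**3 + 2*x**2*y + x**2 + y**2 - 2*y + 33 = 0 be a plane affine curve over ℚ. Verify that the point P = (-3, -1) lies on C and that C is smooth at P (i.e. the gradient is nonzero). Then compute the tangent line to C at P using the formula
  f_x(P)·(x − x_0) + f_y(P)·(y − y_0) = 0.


Tangent line at P: 33*x + 14*y + 113 = 0.

Step 1: f(-3, -1) = 0, so P lies on C.
Step 2: partial derivatives
  f_x(x, y) = 3*x**2 + 4*x*y + 2*x, f_y(x, y) = 2*x**2 + 2*y - 2.
  f_x(P) = 33, f_y(P) = 14 (gradient nonzero, so P is smooth).
Step 3: tangent line at P: 33·(x − -3) + 14·(y − -1) = 0.
Expanding: 33*x + 14*y + 113 = 0.


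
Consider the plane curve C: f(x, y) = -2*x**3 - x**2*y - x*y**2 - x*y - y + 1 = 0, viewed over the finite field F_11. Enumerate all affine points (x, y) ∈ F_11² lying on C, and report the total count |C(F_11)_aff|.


Affine F_11-points: {(0, 1), (1, 2), (1, 6), (4, 4), (4, 10), (8, 0), (8, 6), (9, 8), (9, 10), (10, 6)}; count = 10.

For each of the 121 pairs (x, y) ∈ F_11², evaluate f(x, y) mod 11. Record the zeros.
  x = 0: [0↦1, 1↦0, 2↦10, 3↦9, 4↦8, 5↦7, 6↦6, 7↦5, 8↦4, 9↦3, 10↦2]  zeros at y ∈ {1}
  x = 1: [0↦10, 1↦6, 2↦0, 3↦3, 4↦4, 5↦3, 6↦0, 7↦6, 8↦10, 9↦1, 10↦1]  zeros at y ∈ {2, 6}
  x = 2: [0↦7, 1↦9, 2↦7, 3↦1, 4↦2, 5↦10, 6↦3, 7↦3, 8↦10, 9↦2, 10↦1]  zeros at y ∈ ∅
  x = 3: [0↦2, 1↦8, 2↦8, 3↦2, 4↦1, 5↦5, 6↦3, 7↦6, 8↦3, 9↦5, 10↦1]  zeros at y ∈ ∅
  x = 4: [0↦5, 1↦2, 2↦2, 3↦5, 4↦0, 5↦9, 6↦10, 7↦3, 8↦10, 9↦9, 10↦0]  zeros at y ∈ {4, 10}
  x = 5: [0↦4, 1↦1, 2↦10, 3↦9, 4↦9, 5↦10, 6↦1, 7↦4, 8↦8, 9↦2, 10↦8]  zeros at y ∈ ∅
  x = 6: [0↦9, 1↦4, 2↦9, 3↦2, 4↦5, 5↦7, 6↦8, 7↦8, 8↦7, 9↦5, 10↦2]  zeros at y ∈ ∅
  x = 7: [0↦8, 1↦10, 2↦9, 3↦5, 4↦9, 5↦10, 6↦8, 7↦3, 8↦6, 9↦6, 10↦3]  zeros at y ∈ ∅
  x = 8: [0↦0, 1↦7, 2↦9, 3↦6, 4↦9, 5↦7, 6↦0, 7↦10, 8↦4, 9↦4, 10↦10]  zeros at y ∈ {0, 6}
  x = 9: [0↦6, 1↦5, 2↦8, 3↦4, 4↦4, 5↦8, 6↦5, 7↦6, 8↦0, 9↦9, 10↦0]  zeros at y ∈ {8, 10}
  x = 10: [0↦3, 1↦3, 2↦5, 3↦9, 4↦4, 5↦1, 6↦0, 7↦1, 8↦4, 9↦9, 10↦5]  zeros at y ∈ {6}
Collecting zeros: affine points = {(0, 1), (1, 2), (1, 6), (4, 4), (4, 10), (8, 0), (8, 6), (9, 8), (9, 10), (10, 6)}.
Total count |C(F_11)_aff| = 10.


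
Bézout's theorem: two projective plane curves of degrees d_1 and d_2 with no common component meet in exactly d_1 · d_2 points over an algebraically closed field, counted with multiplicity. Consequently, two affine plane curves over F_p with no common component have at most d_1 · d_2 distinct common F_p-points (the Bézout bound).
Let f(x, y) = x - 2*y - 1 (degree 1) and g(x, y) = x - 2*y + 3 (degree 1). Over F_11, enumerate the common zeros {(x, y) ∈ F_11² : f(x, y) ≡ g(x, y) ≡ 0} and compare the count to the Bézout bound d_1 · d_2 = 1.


Common zeros: ∅; count = 0; Bézout bound = 1.

deg(f) = 1, deg(g) = 1, so Bézout bound = 1.
Scan x ∈ F_11. For each x, list the y ∈ F_11 with f(x, y) ≡ 0 and those with g(x, y) ≡ 0 (mod 11); the common zeros in that column are the intersection.
  x = 0: f ≡ 0 at y ∈ {5}; g ≡ 0 at y ∈ {7}; common: ∅.
  x = 1: f ≡ 0 at y ∈ {0}; g ≡ 0 at y ∈ {2}; common: ∅.
  x = 2: f ≡ 0 at y ∈ {6}; g ≡ 0 at y ∈ {8}; common: ∅.
  x = 3: f ≡ 0 at y ∈ {1}; g ≡ 0 at y ∈ {3}; common: ∅.
  x = 4: f ≡ 0 at y ∈ {7}; g ≡ 0 at y ∈ {9}; common: ∅.
  x = 5: f ≡ 0 at y ∈ {2}; g ≡ 0 at y ∈ {4}; common: ∅.
  x = 6: f ≡ 0 at y ∈ {8}; g ≡ 0 at y ∈ {10}; common: ∅.
  x = 7: f ≡ 0 at y ∈ {3}; g ≡ 0 at y ∈ {5}; common: ∅.
  x = 8: f ≡ 0 at y ∈ {9}; g ≡ 0 at y ∈ {0}; common: ∅.
  x = 9: f ≡ 0 at y ∈ {4}; g ≡ 0 at y ∈ {6}; common: ∅.
  x = 10: f ≡ 0 at y ∈ {10}; g ≡ 0 at y ∈ {1}; common: ∅.
Collecting: common zeros = ∅, so the count is 0.
Comparison with the Bézout bound: 0 ≤ 1 = deg(f)·deg(g), as expected for curves with no common component (the affine F_11-count falls short of the bound because intersections may lie at infinity, over extension fields, or carry multiplicity).


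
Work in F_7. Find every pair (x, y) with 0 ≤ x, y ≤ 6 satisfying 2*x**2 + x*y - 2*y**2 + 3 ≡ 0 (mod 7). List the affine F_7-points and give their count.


Affine F_7-points: {(2, 2), (2, 6), (3, 0), (3, 5), (4, 0), (4, 2), (5, 1), (5, 5)}; count = 8.

For each of the 49 pairs (x, y) ∈ F_7², evaluate f(x, y) mod 7. Record the zeros.
  x = 0: [0↦3, 1↦1, 2↦2, 3↦6, 4↦6, 5↦2, 6↦1]  zeros at y ∈ ∅
  x = 1: [0↦5, 1↦4, 2↦6, 3↦4, 4↦5, 5↦2, 6↦2]  zeros at y ∈ ∅
  x = 2: [0↦4, 1↦4, 2↦0, 3↦6, 4↦1, 5↦6, 6↦0]  zeros at y ∈ {2, 6}
  x = 3: [0↦0, 1↦1, 2↦5, 3↦5, 4↦1, 5↦0, 6↦2]  zeros at y ∈ {0, 5}
  x = 4: [0↦0, 1↦2, 2↦0, 3↦1, 4↦5, 5↦5, 6↦1]  zeros at y ∈ {0, 2}
  x = 5: [0↦4, 1↦0, 2↦6, 3↦1, 4↦6, 5↦0, 6↦4]  zeros at y ∈ {1, 5}
  x = 6: [0↦5, 1↦2, 2↦2, 3↦5, 4↦4, 5↦6, 6↦4]  zeros at y ∈ ∅
Collecting zeros: affine points = {(2, 2), (2, 6), (3, 0), (3, 5), (4, 0), (4, 2), (5, 1), (5, 5)}.
Total count |C(F_7)_aff| = 8.


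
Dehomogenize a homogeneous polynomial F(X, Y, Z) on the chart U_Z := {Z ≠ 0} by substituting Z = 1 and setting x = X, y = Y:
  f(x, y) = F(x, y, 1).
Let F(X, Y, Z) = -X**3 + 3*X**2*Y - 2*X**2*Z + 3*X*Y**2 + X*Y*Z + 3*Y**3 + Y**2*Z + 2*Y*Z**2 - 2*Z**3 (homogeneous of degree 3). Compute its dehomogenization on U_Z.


f(x, y) = -x**3 + 3*x**2*y - 2*x**2 + 3*x*y**2 + x*y + 3*y**3 + y**2 + 2*y - 2

On U_Z we set Z = 1. Each monomial c·X^i·Y^j·Z^k in F becomes c·x^i·y^j·1^k = c·x^i·y^j.
Substituting Z = 1: F(X, Y, 1) = -x**3 + 3*x**2*y - 2*x**2 + 3*x*y**2 + x*y + 3*y**3 + y**2 + 2*y - 2.
Note: deg(f) ≤ deg(F) = 3; strict inequality happens when F is divisible by Z (lost terms).


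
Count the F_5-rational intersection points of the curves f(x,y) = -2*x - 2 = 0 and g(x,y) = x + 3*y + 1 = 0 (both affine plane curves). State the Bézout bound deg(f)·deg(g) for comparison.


Common zeros: {(4, 0)}; count = 1; Bézout bound = 1.

deg(f) = 1, deg(g) = 1, so Bézout bound = 1.
Scan x ∈ F_5. For each x, list the y ∈ F_5 with f(x, y) ≡ 0 and those with g(x, y) ≡ 0 (mod 5); the common zeros in that column are the intersection.
  x = 0: f ≡ 0 at y ∈ ∅; g ≡ 0 at y ∈ {3}; common: ∅.
  x = 1: f ≡ 0 at y ∈ ∅; g ≡ 0 at y ∈ {1}; common: ∅.
  x = 2: f ≡ 0 at y ∈ ∅; g ≡ 0 at y ∈ {4}; common: ∅.
  x = 3: f ≡ 0 at y ∈ ∅; g ≡ 0 at y ∈ {2}; common: ∅.
  x = 4: f ≡ 0 at y ∈ {0, 1, 2, 3, 4}; g ≡ 0 at y ∈ {0}; common: {0}.
Collecting: common zeros = {(4, 0)}, so the count is 1.
Comparison with the Bézout bound: 1 ≤ 1 = deg(f)·deg(g), as expected for curves with no common component (the bound is attained).


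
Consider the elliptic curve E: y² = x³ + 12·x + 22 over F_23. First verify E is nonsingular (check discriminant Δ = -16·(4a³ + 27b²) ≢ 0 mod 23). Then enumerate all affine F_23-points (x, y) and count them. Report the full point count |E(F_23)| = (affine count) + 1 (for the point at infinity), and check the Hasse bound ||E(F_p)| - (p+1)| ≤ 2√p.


Affine points = {(1, 9), (1, 14), (2, 10), (2, 13), (3, 4), (3, 19), (5, 0), (7, 9), (7, 14), (8, 3), (8, 20), (9, 10), (9, 13), (11, 6), (11, 17), (12, 10), (12, 13), (13, 11), (13, 12), (14, 6), (14, 17), (15, 9), (15, 14), (16, 3), (16, 20), (19, 5), (19, 18), (21, 6), (21, 17), (22, 3), (22, 20)}; affine count = 31; |E(F_23)| = 32.

Discriminant check: Δ ∝ 4a³ + 27b² = 4·12³ + 27·22² = 4·1728 + 27·484 ≡ 16 (mod 23). Nonzero ⇒ E is nonsingular.
For each x ∈ F_23, compute rhs = x³ + 12·x + 22 mod 23, then count y ∈ F_23 with y² ≡ rhs.
  x = 0: rhs = 22, matching y values: none (0 points).
  x = 1: rhs = 12, matching y values: 9, 14 (2 points).
  x = 2: rhs = 8, matching y values: 10, 13 (2 points).
  x = 3: rhs = 16, matching y values: 4, 19 (2 points).
  x = 4: rhs = 19, matching y values: none (0 points).
  x = 5: rhs = 0, matching y values: 0 (1 points).
  x = 6: rhs = 11, matching y values: none (0 points).
  x = 7: rhs = 12, matching y values: 9, 14 (2 points).
  x = 8: rhs = 9, matching y values: 3, 20 (2 points).
  x = 9: rhs = 8, matching y values: 10, 13 (2 points).
  x = 10: rhs = 15, matching y values: none (0 points).
  x = 11: rhs = 13, matching y values: 6, 17 (2 points).
  x = 12: rhs = 8, matching y values: 10, 13 (2 points).
  x = 13: rhs = 6, matching y values: 11, 12 (2 points).
  x = 14: rhs = 13, matching y values: 6, 17 (2 points).
  x = 15: rhs = 12, matching y values: 9, 14 (2 points).
  x = 16: rhs = 9, matching y values: 3, 20 (2 points).
  x = 17: rhs = 10, matching y values: none (0 points).
  x = 18: rhs = 21, matching y values: none (0 points).
  x = 19: rhs = 2, matching y values: 5, 18 (2 points).
  x = 20: rhs = 5, matching y values: none (0 points).
  x = 21: rhs = 13, matching y values: 6, 17 (2 points).
  x = 22: rhs = 9, matching y values: 3, 20 (2 points).
Total affine count: 31.
Full point count |E(F_23)| = 31 + 1 = 32.
Hasse bound: |32 − (23+1)| = |8| = 8 ≤ 2√23 ≈ 9.5917 ✓.


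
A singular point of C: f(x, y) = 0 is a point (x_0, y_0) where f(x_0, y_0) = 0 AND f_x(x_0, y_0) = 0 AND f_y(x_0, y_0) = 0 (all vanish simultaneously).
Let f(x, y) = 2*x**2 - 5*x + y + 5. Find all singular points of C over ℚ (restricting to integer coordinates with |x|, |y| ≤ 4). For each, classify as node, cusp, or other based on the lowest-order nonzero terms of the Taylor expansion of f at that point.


No singular points in the scanned grid; C is smooth there.

Compute partial derivatives:
  f_x = 4*x - 5.
  f_y = 1.
f_y = 1 is a nonzero constant, so f_y never vanishes: no point (x, y) can satisfy f = f_x = f_y = 0. In particular no (x, y) ∈ {−4, ..., 4}² is singular; the curve is smooth.


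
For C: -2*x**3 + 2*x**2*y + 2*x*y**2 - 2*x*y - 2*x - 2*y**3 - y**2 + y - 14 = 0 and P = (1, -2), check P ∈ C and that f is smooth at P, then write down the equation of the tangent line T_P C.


Tangent line at P: -4*x - 27*y - 50 = 0.

Step 1: f(1, -2) = 0, so P lies on C.
Step 2: partial derivatives
  f_x(x, y) = -6*x**2 + 4*x*y + 2*y**2 - 2*y - 2, f_y(x, y) = 2*x**2 + 4*x*y - 2*x - 6*y**2 - 2*y + 1.
  f_x(P) = -4, f_y(P) = -27 (gradient nonzero, so P is smooth).
Step 3: tangent line at P: -4·(x − 1) + -27·(y − -2) = 0.
Expanding: -4*x - 27*y - 50 = 0.


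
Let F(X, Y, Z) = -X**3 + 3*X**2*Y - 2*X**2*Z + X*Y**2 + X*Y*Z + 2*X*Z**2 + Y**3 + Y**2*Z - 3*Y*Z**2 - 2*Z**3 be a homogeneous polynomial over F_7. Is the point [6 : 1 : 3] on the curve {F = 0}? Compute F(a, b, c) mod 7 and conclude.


F(6,1,3) ≡ 4 (mod 7); P is NOT on the curve.

Evaluate F(6, 1, 3) term-by-term (mod 7).
  -X**3 ↦ -1·216·1·1 = -216
  3*X**2*Y ↦ 3·36·1·1 = 108
  -2*X**2*Z ↦ -2·36·1·3 = -216
  X*Y**2 ↦ 1·6·1·1 = 6
  X*Y*Z ↦ 1·6·1·3 = 18
  2*X*Z**2 ↦ 2·6·1·9 = 108
  Y**3 ↦ 1·1·1·1 = 1
  Y**2*Z ↦ 1·1·1·3 = 3
  -3*Y*Z**2 ↦ -3·1·1·9 = -27
  -2*Z**3 ↦ -2·1·1·27 = -54
Sum: F(6, 1, 3) = (-216) + (108) + (-216) + (6) + (18) + (108) + (1) + (3) + (-27) + (-54) = -269.
Reducing mod 7: -269 ≡ 4 (mod 7).
Since F(a, b, c) ≡ 4 ≠ 0 (mod 7), P does NOT lie on the curve.


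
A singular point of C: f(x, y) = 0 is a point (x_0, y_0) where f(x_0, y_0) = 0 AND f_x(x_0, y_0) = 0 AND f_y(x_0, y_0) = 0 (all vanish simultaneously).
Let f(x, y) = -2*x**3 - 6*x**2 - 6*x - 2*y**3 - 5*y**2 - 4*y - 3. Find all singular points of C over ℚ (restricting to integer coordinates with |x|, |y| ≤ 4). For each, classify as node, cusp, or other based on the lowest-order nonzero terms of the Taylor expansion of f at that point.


Singular points: {(-1, -1)}; classification: cusp.

Compute partial derivatives:
  f_x = -6*x**2 - 12*x - 6.
  f_y = -6*y**2 - 10*y - 4.
Scan x_0 ∈ {−4, ..., 4}. For each x_0, f_y(x_0, y) is a polynomial in y; find its integer roots y ∈ {−4, ..., 4}, then test f_x and f at those candidates.
  x = -4: f_y(-4, y) = -6*y**2 - 10*y - 4; vanishes at y ∈ {-1}. (-4, -1): f_x = -54 ≠ 0.
  x = -3: f_y(-3, y) = -6*y**2 - 10*y - 4; vanishes at y ∈ {-1}. (-3, -1): f_x = -24 ≠ 0.
  x = -2: f_y(-2, y) = -6*y**2 - 10*y - 4; vanishes at y ∈ {-1}. (-2, -1): f_x = -6 ≠ 0.
  x = -1: f_y(-1, y) = -6*y**2 - 10*y - 4; vanishes at y ∈ {-1}. (-1, -1): f_x = 0, f = 0 — SINGULAR.
  x = 0: f_y(0, y) = -6*y**2 - 10*y - 4; vanishes at y ∈ {-1}. (0, -1): f_x = -6 ≠ 0.
  x = 1: f_y(1, y) = -6*y**2 - 10*y - 4; vanishes at y ∈ {-1}. (1, -1): f_x = -24 ≠ 0.
  x = 2: f_y(2, y) = -6*y**2 - 10*y - 4; vanishes at y ∈ {-1}. (2, -1): f_x = -54 ≠ 0.
  x = 3: f_y(3, y) = -6*y**2 - 10*y - 4; vanishes at y ∈ {-1}. (3, -1): f_x = -96 ≠ 0.
  x = 4: f_y(4, y) = -6*y**2 - 10*y - 4; vanishes at y ∈ {-1}. (4, -1): f_x = -150 ≠ 0.
Only singular point on the grid: (-1, -1).
Classify: substitute x = -1 + u, y = -1 + v and expand: f = -2*u**3 - 2*v**3 + v**2.
No constant or linear terms (consistent with a singular point). Quadratic part: v**2. Cubic part: -2*u**3 - 2*v**3.
The quadratic part v**2 is a perfect square, so there is a single (double) tangent line v = 0, i.e. y = -1. Restricting the cubic part to that line (v = 0) leaves -2*u**3 ≠ 0, so f is not divisible by v and the branch is v² ≈ 2*u**3 to lowest order — this is a cusp.
Classification: cusp.


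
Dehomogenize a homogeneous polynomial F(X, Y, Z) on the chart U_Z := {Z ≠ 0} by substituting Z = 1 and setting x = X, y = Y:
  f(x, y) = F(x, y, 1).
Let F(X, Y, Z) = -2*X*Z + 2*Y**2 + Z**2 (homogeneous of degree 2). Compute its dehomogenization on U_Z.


f(x, y) = -2*x + 2*y**2 + 1

On U_Z we set Z = 1. Each monomial c·X^i·Y^j·Z^k in F becomes c·x^i·y^j·1^k = c·x^i·y^j.
Substituting Z = 1: F(X, Y, 1) = -2*x + 2*y**2 + 1.
Note: deg(f) ≤ deg(F) = 2; strict inequality happens when F is divisible by Z (lost terms).


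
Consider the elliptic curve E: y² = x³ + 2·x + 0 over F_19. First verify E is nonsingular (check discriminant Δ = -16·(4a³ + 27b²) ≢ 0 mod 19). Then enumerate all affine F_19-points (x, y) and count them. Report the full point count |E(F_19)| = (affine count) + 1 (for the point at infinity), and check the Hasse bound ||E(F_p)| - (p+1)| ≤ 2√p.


Affine points = {(0, 0), (6, 0), (9, 5), (9, 14), (11, 2), (11, 17), (12, 2), (12, 17), (13, 0), (14, 6), (14, 13), (15, 2), (15, 17), (16, 9), (16, 10), (17, 8), (17, 11), (18, 4), (18, 15)}; affine count = 19; |E(F_19)| = 20.

Discriminant check: Δ ∝ 4a³ + 27b² = 4·2³ + 27·0² = 4·8 + 27·0 ≡ 13 (mod 19). Nonzero ⇒ E is nonsingular.
For each x ∈ F_19, compute rhs = x³ + 2·x + 0 mod 19, then count y ∈ F_19 with y² ≡ rhs.
  x = 0: rhs = 0, matching y values: 0 (1 points).
  x = 1: rhs = 3, matching y values: none (0 points).
  x = 2: rhs = 12, matching y values: none (0 points).
  x = 3: rhs = 14, matching y values: none (0 points).
  x = 4: rhs = 15, matching y values: none (0 points).
  x = 5: rhs = 2, matching y values: none (0 points).
  x = 6: rhs = 0, matching y values: 0 (1 points).
  x = 7: rhs = 15, matching y values: none (0 points).
  x = 8: rhs = 15, matching y values: none (0 points).
  x = 9: rhs = 6, matching y values: 5, 14 (2 points).
  x = 10: rhs = 13, matching y values: none (0 points).
  x = 11: rhs = 4, matching y values: 2, 17 (2 points).
  x = 12: rhs = 4, matching y values: 2, 17 (2 points).
  x = 13: rhs = 0, matching y values: 0 (1 points).
  x = 14: rhs = 17, matching y values: 6, 13 (2 points).
  x = 15: rhs = 4, matching y values: 2, 17 (2 points).
  x = 16: rhs = 5, matching y values: 9, 10 (2 points).
  x = 17: rhs = 7, matching y values: 8, 11 (2 points).
  x = 18: rhs = 16, matching y values: 4, 15 (2 points).
Total affine count: 19.
Full point count |E(F_19)| = 19 + 1 = 20.
Hasse bound: |20 − (19+1)| = |0| = 0 ≤ 2√19 ≈ 8.7178 ✓.


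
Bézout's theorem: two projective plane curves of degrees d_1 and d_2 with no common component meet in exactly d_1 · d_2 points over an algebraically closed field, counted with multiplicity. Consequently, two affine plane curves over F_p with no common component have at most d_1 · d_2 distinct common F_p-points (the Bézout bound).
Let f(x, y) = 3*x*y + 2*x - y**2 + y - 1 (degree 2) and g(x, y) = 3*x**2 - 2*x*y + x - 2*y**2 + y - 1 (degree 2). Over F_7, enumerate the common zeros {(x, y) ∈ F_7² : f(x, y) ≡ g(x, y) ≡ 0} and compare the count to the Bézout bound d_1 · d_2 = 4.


Common zeros: {(4, 6)}; count = 1; Bézout bound = 4.

deg(f) = 2, deg(g) = 2, so Bézout bound = 4.
Scan x ∈ F_7. For each x, list the y ∈ F_7 with f(x, y) ≡ 0 and those with g(x, y) ≡ 0 (mod 7); the common zeros in that column are the intersection.
  x = 0: f ≡ 0 at y ∈ {3, 5}; g ≡ 0 at y ∈ {2}; common: ∅.
  x = 1: f ≡ 0 at y ∈ ∅; g ≡ 0 at y ∈ {1, 2}; common: ∅.
  x = 2: f ≡ 0 at y ∈ ∅; g ≡ 0 at y ∈ {3, 6}; common: ∅.
  x = 3: f ≡ 0 at y ∈ {1, 2}; g ≡ 0 at y ∈ ∅; common: ∅.
  x = 4: f ≡ 0 at y ∈ {0, 6}; g ≡ 0 at y ∈ {1, 6}; common: {6}.
  x = 5: f ≡ 0 at y ∈ ∅; g ≡ 0 at y ∈ ∅; common: ∅.
  x = 6: f ≡ 0 at y ∈ ∅; g ≡ 0 at y ∈ ∅; common: ∅.
Collecting: common zeros = {(4, 6)}, so the count is 1.
Comparison with the Bézout bound: 1 ≤ 4 = deg(f)·deg(g), as expected for curves with no common component (the affine F_7-count falls short of the bound because intersections may lie at infinity, over extension fields, or carry multiplicity).


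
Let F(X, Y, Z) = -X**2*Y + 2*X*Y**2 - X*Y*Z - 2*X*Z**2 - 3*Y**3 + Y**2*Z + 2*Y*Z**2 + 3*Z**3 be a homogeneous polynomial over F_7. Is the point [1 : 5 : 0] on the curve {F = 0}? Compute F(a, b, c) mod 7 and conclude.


F(1,5,0) ≡ 6 (mod 7); P is NOT on the curve.

Evaluate F(1, 5, 0) term-by-term (mod 7).
  -X**2*Y ↦ -1·1·5·1 = -5
  2*X*Y**2 ↦ 2·1·25·1 = 50
  -X*Y*Z ↦ -1·1·5·0 = 0
  -2*X*Z**2 ↦ -2·1·1·0 = 0
  -3*Y**3 ↦ -3·1·125·1 = -375
  Y**2*Z ↦ 1·1·25·0 = 0
  2*Y*Z**2 ↦ 2·1·5·0 = 0
  3*Z**3 ↦ 3·1·1·0 = 0
Sum: F(1, 5, 0) = (-5) + (50) + (0) + (0) + (-375) + (0) + (0) + (0) = -330.
Reducing mod 7: -330 ≡ 6 (mod 7).
Since F(a, b, c) ≡ 6 ≠ 0 (mod 7), P does NOT lie on the curve.


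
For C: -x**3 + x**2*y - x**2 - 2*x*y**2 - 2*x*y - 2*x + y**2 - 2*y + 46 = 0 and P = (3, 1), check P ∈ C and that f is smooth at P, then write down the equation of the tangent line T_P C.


Tangent line at P: -33*x - 9*y + 108 = 0.

Step 1: f(3, 1) = 0, so P lies on C.
Step 2: partial derivatives
  f_x(x, y) = -3*x**2 + 2*x*y - 2*x - 2*y**2 - 2*y - 2, f_y(x, y) = x**2 - 4*x*y - 2*x + 2*y - 2.
  f_x(P) = -33, f_y(P) = -9 (gradient nonzero, so P is smooth).
Step 3: tangent line at P: -33·(x − 3) + -9·(y − 1) = 0.
Expanding: -33*x - 9*y + 108 = 0.


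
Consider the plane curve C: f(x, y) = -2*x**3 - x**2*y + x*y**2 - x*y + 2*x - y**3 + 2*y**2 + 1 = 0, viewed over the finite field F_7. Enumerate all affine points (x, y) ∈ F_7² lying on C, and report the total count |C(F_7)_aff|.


Affine F_7-points: {(1, 6), (2, 1), (2, 4), (2, 6), (4, 0)}; count = 5.

For each of the 49 pairs (x, y) ∈ F_7², evaluate f(x, y) mod 7. Record the zeros.
  x = 0: [0↦1, 1↦2, 2↦1, 3↦6, 4↦4, 5↦3, 6↦4]  zeros at y ∈ ∅
  x = 1: [0↦1, 1↦1, 2↦1, 3↦2, 4↦5, 5↦4, 6↦0]  zeros at y ∈ {6}
  x = 2: [0↦3, 1↦0, 2↦6, 3↦1, 4↦0, 5↦4, 6↦0]  zeros at y ∈ {1, 4, 6}
  x = 3: [0↦2, 1↦1, 2↦4, 3↦5, 4↦5, 5↦5, 6↦6]  zeros at y ∈ ∅
  x = 4: [0↦0, 1↦6, 2↦4, 3↦2, 4↦1, 5↦2, 6↦6]  zeros at y ∈ {0}
  x = 5: [0↦6, 1↦3, 2↦1, 3↦1, 4↦4, 5↦4, 6↦2]  zeros at y ∈ ∅
  x = 6: [0↦1, 1↦1, 2↦4, 3↦4, 4↦2, 5↦6, 6↦3]  zeros at y ∈ ∅
Collecting zeros: affine points = {(1, 6), (2, 1), (2, 4), (2, 6), (4, 0)}.
Total count |C(F_7)_aff| = 5.


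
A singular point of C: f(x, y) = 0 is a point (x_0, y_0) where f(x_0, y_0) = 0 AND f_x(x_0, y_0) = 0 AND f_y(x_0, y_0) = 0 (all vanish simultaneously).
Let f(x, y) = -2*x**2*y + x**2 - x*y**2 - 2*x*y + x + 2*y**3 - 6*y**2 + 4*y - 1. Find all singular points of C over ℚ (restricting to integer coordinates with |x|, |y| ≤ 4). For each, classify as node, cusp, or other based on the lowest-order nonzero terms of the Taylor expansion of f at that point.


Singular points: {(-1, 1)}; classification: node.

Compute partial derivatives:
  f_x = -4*x*y + 2*x - y**2 - 2*y + 1.
  f_y = -2*x**2 - 2*x*y - 2*x + 6*y**2 - 12*y + 4.
Scan x_0 ∈ {−4, ..., 4}. For each x_0, f_y(x_0, y) is a polynomial in y; find its integer roots y ∈ {−4, ..., 4}, then test f_x and f at those candidates.
  x = -4: f_y(-4, y) = 6*y**2 - 4*y - 20; no integer root y with |y| ≤ 4.
  x = -3: f_y(-3, y) = 6*y**2 - 6*y - 8; no integer root y with |y| ≤ 4.
  x = -2: f_y(-2, y) = 6*y**2 - 8*y; vanishes at y ∈ {0}. (-2, 0): f_x = -3 ≠ 0.
  x = -1: f_y(-1, y) = 6*y**2 - 10*y + 4; vanishes at y ∈ {1}. (-1, 1): f_x = 0, f = 0 — SINGULAR.
  x = 0: f_y(0, y) = 6*y**2 - 12*y + 4; no integer root y with |y| ≤ 4.
  x = 1: f_y(1, y) = 6*y**2 - 14*y; vanishes at y ∈ {0}. (1, 0): f_x = 3 ≠ 0.
  x = 2: f_y(2, y) = 6*y**2 - 16*y - 8; no integer root y with |y| ≤ 4.
  x = 3: f_y(3, y) = 6*y**2 - 18*y - 20; no integer root y with |y| ≤ 4.
  x = 4: f_y(4, y) = 6*y**2 - 20*y - 36; no integer root y with |y| ≤ 4.
Only singular point on the grid: (-1, 1).
Classify: substitute x = -1 + u, y = 1 + v and expand: f = -2*u**2*v - u**2 - u*v**2 + 2*v**3 + v**2.
No constant or linear terms (consistent with a singular point). Quadratic part: -u**2 + v**2. Cubic part: -2*u**2*v - u*v**2 + 2*v**3.
The quadratic part v**2 - u**2 = (v − u)(v + u) splits into two distinct linear factors, so there are two distinct tangent lines y − 1 = ±(x − -1) — this is a node (ordinary double point).
Classification: node.


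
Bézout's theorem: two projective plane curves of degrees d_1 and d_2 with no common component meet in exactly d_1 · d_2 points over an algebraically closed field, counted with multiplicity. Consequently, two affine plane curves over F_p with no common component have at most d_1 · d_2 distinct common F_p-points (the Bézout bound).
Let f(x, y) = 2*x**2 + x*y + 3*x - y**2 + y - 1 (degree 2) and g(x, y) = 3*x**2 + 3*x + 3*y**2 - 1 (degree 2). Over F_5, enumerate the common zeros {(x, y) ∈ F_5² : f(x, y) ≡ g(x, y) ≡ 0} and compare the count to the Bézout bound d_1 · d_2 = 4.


Common zeros: {(2, 1)}; count = 1; Bézout bound = 4.

deg(f) = 2, deg(g) = 2, so Bézout bound = 4.
Scan x ∈ F_5. For each x, list the y ∈ F_5 with f(x, y) ≡ 0 and those with g(x, y) ≡ 0 (mod 5); the common zeros in that column are the intersection.
  x = 0: f ≡ 0 at y ∈ ∅; g ≡ 0 at y ∈ ∅; common: ∅.
  x = 1: f ≡ 0 at y ∈ {1}; g ≡ 0 at y ∈ {0}; common: ∅.
  x = 2: f ≡ 0 at y ∈ {1, 2}; g ≡ 0 at y ∈ {1, 4}; common: {1}.
  x = 3: f ≡ 0 at y ∈ {2}; g ≡ 0 at y ∈ {0}; common: ∅.
  x = 4: f ≡ 0 at y ∈ ∅; g ≡ 0 at y ∈ ∅; common: ∅.
Collecting: common zeros = {(2, 1)}, so the count is 1.
Comparison with the Bézout bound: 1 ≤ 4 = deg(f)·deg(g), as expected for curves with no common component (the affine F_5-count falls short of the bound because intersections may lie at infinity, over extension fields, or carry multiplicity).


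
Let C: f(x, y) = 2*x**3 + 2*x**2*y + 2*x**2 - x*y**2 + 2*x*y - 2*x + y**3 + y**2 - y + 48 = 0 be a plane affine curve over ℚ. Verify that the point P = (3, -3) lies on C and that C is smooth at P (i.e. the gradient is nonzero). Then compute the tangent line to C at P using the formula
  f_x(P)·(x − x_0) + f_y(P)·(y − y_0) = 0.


Tangent line at P: 13*x + 62*y + 147 = 0.

Step 1: f(3, -3) = 0, so P lies on C.
Step 2: partial derivatives
  f_x(x, y) = 6*x**2 + 4*x*y + 4*x - y**2 + 2*y - 2, f_y(x, y) = 2*x**2 - 2*x*y + 2*x + 3*y**2 + 2*y - 1.
  f_x(P) = 13, f_y(P) = 62 (gradient nonzero, so P is smooth).
Step 3: tangent line at P: 13·(x − 3) + 62·(y − -3) = 0.
Expanding: 13*x + 62*y + 147 = 0.


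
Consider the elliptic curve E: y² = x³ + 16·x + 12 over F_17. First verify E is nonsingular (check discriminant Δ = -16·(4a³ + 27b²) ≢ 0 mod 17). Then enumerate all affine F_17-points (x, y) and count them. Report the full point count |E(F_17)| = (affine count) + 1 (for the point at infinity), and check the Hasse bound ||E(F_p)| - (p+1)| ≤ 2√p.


Affine points = {(2, 1), (2, 16), (3, 6), (3, 11), (4, 2), (4, 15), (5, 8), (5, 9), (6, 1), (6, 16), (7, 5), (7, 12), (9, 1), (9, 16), (10, 4), (10, 13)}; affine count = 16; |E(F_17)| = 17.

Discriminant check: Δ ∝ 4a³ + 27b² = 4·16³ + 27·12² = 4·4096 + 27·144 ≡ 8 (mod 17). Nonzero ⇒ E is nonsingular.
For each x ∈ F_17, compute rhs = x³ + 16·x + 12 mod 17, then count y ∈ F_17 with y² ≡ rhs.
  x = 0: rhs = 12, matching y values: none (0 points).
  x = 1: rhs = 12, matching y values: none (0 points).
  x = 2: rhs = 1, matching y values: 1, 16 (2 points).
  x = 3: rhs = 2, matching y values: 6, 11 (2 points).
  x = 4: rhs = 4, matching y values: 2, 15 (2 points).
  x = 5: rhs = 13, matching y values: 8, 9 (2 points).
  x = 6: rhs = 1, matching y values: 1, 16 (2 points).
  x = 7: rhs = 8, matching y values: 5, 12 (2 points).
  x = 8: rhs = 6, matching y values: none (0 points).
  x = 9: rhs = 1, matching y values: 1, 16 (2 points).
  x = 10: rhs = 16, matching y values: 4, 13 (2 points).
  x = 11: rhs = 6, matching y values: none (0 points).
  x = 12: rhs = 11, matching y values: none (0 points).
  x = 13: rhs = 3, matching y values: none (0 points).
  x = 14: rhs = 5, matching y values: none (0 points).
  x = 15: rhs = 6, matching y values: none (0 points).
  x = 16: rhs = 12, matching y values: none (0 points).
Total affine count: 16.
Full point count |E(F_17)| = 16 + 1 = 17.
Hasse bound: |17 − (17+1)| = |-1| = 1 ≤ 2√17 ≈ 8.2462 ✓.


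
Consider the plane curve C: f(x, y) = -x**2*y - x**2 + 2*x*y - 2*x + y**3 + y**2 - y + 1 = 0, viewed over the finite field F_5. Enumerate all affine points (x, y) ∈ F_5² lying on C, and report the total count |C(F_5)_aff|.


Affine F_5-points: {(1, 1), (1, 2), (3, 2), (3, 3), (3, 4), (4, 1)}; count = 6.

For each of the 25 pairs (x, y) ∈ F_5², evaluate f(x, y) mod 5. Record the zeros.
  x = 0: [0↦1, 1↦2, 2↦1, 3↦4, 4↦2]  zeros at y ∈ ∅
  x = 1: [0↦3, 1↦0, 2↦0, 3↦4, 4↦3]  zeros at y ∈ {1, 2}
  x = 2: [0↦3, 1↦4, 2↦3, 3↦1, 4↦4]  zeros at y ∈ ∅
  x = 3: [0↦1, 1↦4, 2↦0, 3↦0, 4↦0]  zeros at y ∈ {2, 3, 4}
  x = 4: [0↦2, 1↦0, 2↦1, 3↦1, 4↦1]  zeros at y ∈ {1}
Collecting zeros: affine points = {(1, 1), (1, 2), (3, 2), (3, 3), (3, 4), (4, 1)}.
Total count |C(F_5)_aff| = 6.


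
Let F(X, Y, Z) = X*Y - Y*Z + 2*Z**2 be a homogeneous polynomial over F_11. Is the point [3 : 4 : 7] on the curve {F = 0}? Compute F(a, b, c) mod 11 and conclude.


F(3,4,7) ≡ 5 (mod 11); P is NOT on the curve.

Evaluate F(3, 4, 7) term-by-term (mod 11).
  X*Y ↦ 1·3·4·1 = 12
  -Y*Z ↦ -1·1·4·7 = -28
  2*Z**2 ↦ 2·1·1·49 = 98
Sum: F(3, 4, 7) = (12) + (-28) + (98) = 82.
Reducing mod 11: 82 ≡ 5 (mod 11).
Since F(a, b, c) ≡ 5 ≠ 0 (mod 11), P does NOT lie on the curve.


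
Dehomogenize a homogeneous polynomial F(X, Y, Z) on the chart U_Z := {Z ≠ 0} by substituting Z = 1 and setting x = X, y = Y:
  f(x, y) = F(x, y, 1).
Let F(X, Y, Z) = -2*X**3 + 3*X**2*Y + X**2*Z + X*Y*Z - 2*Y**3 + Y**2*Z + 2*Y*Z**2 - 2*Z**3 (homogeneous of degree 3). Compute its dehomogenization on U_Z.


f(x, y) = -2*x**3 + 3*x**2*y + x**2 + x*y - 2*y**3 + y**2 + 2*y - 2

On U_Z we set Z = 1. Each monomial c·X^i·Y^j·Z^k in F becomes c·x^i·y^j·1^k = c·x^i·y^j.
Substituting Z = 1: F(X, Y, 1) = -2*x**3 + 3*x**2*y + x**2 + x*y - 2*y**3 + y**2 + 2*y - 2.
Note: deg(f) ≤ deg(F) = 3; strict inequality happens when F is divisible by Z (lost terms).


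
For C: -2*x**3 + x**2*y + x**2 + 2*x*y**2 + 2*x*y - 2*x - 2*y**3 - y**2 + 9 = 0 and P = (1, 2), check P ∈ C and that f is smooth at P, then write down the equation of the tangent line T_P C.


Tangent line at P: 10*x - 17*y + 24 = 0.

Step 1: f(1, 2) = 0, so P lies on C.
Step 2: partial derivatives
  f_x(x, y) = -6*x**2 + 2*x*y + 2*x + 2*y**2 + 2*y - 2, f_y(x, y) = x**2 + 4*x*y + 2*x - 6*y**2 - 2*y.
  f_x(P) = 10, f_y(P) = -17 (gradient nonzero, so P is smooth).
Step 3: tangent line at P: 10·(x − 1) + -17·(y − 2) = 0.
Expanding: 10*x - 17*y + 24 = 0.


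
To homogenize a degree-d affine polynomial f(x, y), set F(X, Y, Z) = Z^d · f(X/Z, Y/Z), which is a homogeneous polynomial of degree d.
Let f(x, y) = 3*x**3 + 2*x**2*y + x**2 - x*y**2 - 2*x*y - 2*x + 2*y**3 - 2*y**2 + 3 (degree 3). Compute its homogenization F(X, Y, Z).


F(X, Y, Z) = 3*X**3 + 2*X**2*Y + X**2*Z - X*Y**2 - 2*X*Y*Z - 2*X*Z**2 + 2*Y**3 - 2*Y**2*Z + 3*Z**3

deg(f) = 3.
Substitute x = X/Z, y = Y/Z into f, then multiply by Z^3.
  monomial 3·x^3·y^0 ↦ 3·X^3·Y^0·Z^0.
  monomial 2·x^2·y^1 ↦ 2·X^2·Y^1·Z^0.
  monomial 1·x^2·y^0 ↦ 1·X^2·Y^0·Z^1.
  monomial -1·x^1·y^2 ↦ -1·X^1·Y^2·Z^0.
  monomial -2·x^1·y^1 ↦ -2·X^1·Y^1·Z^1.
  monomial -2·x^1·y^0 ↦ -2·X^1·Y^0·Z^2.
  monomial 2·x^0·y^3 ↦ 2·X^0·Y^3·Z^0.
  monomial -2·x^0·y^2 ↦ -2·X^0·Y^2·Z^1.
  monomial 3·x^0·y^0 ↦ 3·X^0·Y^0·Z^3.
Collecting: F(X, Y, Z) = 3*X**3 + 2*X**2*Y + X**2*Z - X*Y**2 - 2*X*Y*Z - 2*X*Z**2 + 2*Y**3 - 2*Y**2*Z + 3*Z**3.


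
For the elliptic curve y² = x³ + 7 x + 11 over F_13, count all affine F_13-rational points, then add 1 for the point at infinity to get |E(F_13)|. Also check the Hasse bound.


Affine points = {(4, 5), (4, 8), (6, 3), (6, 10), (7, 0), (9, 6), (9, 7), (12, 4), (12, 9)}; affine count = 9; |E(F_13)| = 10.

Discriminant check: Δ ∝ 4a³ + 27b² = 4·7³ + 27·11² = 4·343 + 27·121 ≡ 11 (mod 13). Nonzero ⇒ E is nonsingular.
For each x ∈ F_13, compute rhs = x³ + 7·x + 11 mod 13, then count y ∈ F_13 with y² ≡ rhs.
  x = 0: rhs = 11, matching y values: none (0 points).
  x = 1: rhs = 6, matching y values: none (0 points).
  x = 2: rhs = 7, matching y values: none (0 points).
  x = 3: rhs = 7, matching y values: none (0 points).
  x = 4: rhs = 12, matching y values: 5, 8 (2 points).
  x = 5: rhs = 2, matching y values: none (0 points).
  x = 6: rhs = 9, matching y values: 3, 10 (2 points).
  x = 7: rhs = 0, matching y values: 0 (1 points).
  x = 8: rhs = 7, matching y values: none (0 points).
  x = 9: rhs = 10, matching y values: 6, 7 (2 points).
  x = 10: rhs = 2, matching y values: none (0 points).
  x = 11: rhs = 2, matching y values: none (0 points).
  x = 12: rhs = 3, matching y values: 4, 9 (2 points).
Total affine count: 9.
Full point count |E(F_13)| = 9 + 1 = 10.
Hasse bound: |10 − (13+1)| = |-4| = 4 ≤ 2√13 ≈ 7.2111 ✓.


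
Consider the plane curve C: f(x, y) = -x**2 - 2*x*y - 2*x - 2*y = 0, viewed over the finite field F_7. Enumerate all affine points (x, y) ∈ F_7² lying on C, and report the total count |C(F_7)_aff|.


Affine F_7-points: {(0, 0), (1, 1), (2, 1), (3, 6), (4, 6), (5, 0)}; count = 6.

For each of the 49 pairs (x, y) ∈ F_7², evaluate f(x, y) mod 7. Record the zeros.
  x = 0: [0↦0, 1↦5, 2↦3, 3↦1, 4↦6, 5↦4, 6↦2]  zeros at y ∈ {0}
  x = 1: [0↦4, 1↦0, 2↦3, 3↦6, 4↦2, 5↦5, 6↦1]  zeros at y ∈ {1}
  x = 2: [0↦6, 1↦0, 2↦1, 3↦2, 4↦3, 5↦4, 6↦5]  zeros at y ∈ {1}
  x = 3: [0↦6, 1↦5, 2↦4, 3↦3, 4↦2, 5↦1, 6↦0]  zeros at y ∈ {6}
  x = 4: [0↦4, 1↦1, 2↦5, 3↦2, 4↦6, 5↦3, 6↦0]  zeros at y ∈ {6}
  x = 5: [0↦0, 1↦2, 2↦4, 3↦6, 4↦1, 5↦3, 6↦5]  zeros at y ∈ {0}
  x = 6: [0↦1, 1↦1, 2↦1, 3↦1, 4↦1, 5↦1, 6↦1]  zeros at y ∈ ∅
Collecting zeros: affine points = {(0, 0), (1, 1), (2, 1), (3, 6), (4, 6), (5, 0)}.
Total count |C(F_7)_aff| = 6.


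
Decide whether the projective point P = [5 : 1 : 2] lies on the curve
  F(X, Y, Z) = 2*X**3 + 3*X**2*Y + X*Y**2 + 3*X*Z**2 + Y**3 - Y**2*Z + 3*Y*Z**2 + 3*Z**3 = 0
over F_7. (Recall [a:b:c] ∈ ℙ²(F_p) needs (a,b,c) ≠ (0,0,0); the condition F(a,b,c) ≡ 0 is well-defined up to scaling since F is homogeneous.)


F(5,1,2) ≡ 5 (mod 7); P is NOT on the curve.

Evaluate F(5, 1, 2) term-by-term (mod 7).
  2*X**3 ↦ 2·125·1·1 = 250
  3*X**2*Y ↦ 3·25·1·1 = 75
  X*Y**2 ↦ 1·5·1·1 = 5
  3*X*Z**2 ↦ 3·5·1·4 = 60
  Y**3 ↦ 1·1·1·1 = 1
  -Y**2*Z ↦ -1·1·1·2 = -2
  3*Y*Z**2 ↦ 3·1·1·4 = 12
  3*Z**3 ↦ 3·1·1·8 = 24
Sum: F(5, 1, 2) = (250) + (75) + (5) + (60) + (1) + (-2) + (12) + (24) = 425.
Reducing mod 7: 425 ≡ 5 (mod 7).
Since F(a, b, c) ≡ 5 ≠ 0 (mod 7), P does NOT lie on the curve.


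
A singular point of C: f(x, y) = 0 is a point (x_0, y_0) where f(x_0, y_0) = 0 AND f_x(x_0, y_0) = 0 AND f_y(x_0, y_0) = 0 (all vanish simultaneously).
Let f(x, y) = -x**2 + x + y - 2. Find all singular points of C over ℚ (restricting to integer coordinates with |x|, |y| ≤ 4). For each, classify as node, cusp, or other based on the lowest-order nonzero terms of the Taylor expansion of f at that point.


No singular points in the scanned grid; C is smooth there.

Compute partial derivatives:
  f_x = 1 - 2*x.
  f_y = 1.
f_y = 1 is a nonzero constant, so f_y never vanishes: no point (x, y) can satisfy f = f_x = f_y = 0. In particular no (x, y) ∈ {−4, ..., 4}² is singular; the curve is smooth.
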